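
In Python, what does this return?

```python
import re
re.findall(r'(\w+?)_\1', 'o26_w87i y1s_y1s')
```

['y1s']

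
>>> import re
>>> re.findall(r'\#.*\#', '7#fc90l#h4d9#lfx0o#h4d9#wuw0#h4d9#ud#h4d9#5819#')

['#fc90l#h4d9#lfx0o#h4d9#wuw0#h4d9#ud#h4d9#5819#']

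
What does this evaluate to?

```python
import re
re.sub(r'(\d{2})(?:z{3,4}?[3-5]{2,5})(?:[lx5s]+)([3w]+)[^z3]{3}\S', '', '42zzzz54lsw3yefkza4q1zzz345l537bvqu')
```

Every occurrence is swapped for ''.

'za4q1zzz345l537bvqu'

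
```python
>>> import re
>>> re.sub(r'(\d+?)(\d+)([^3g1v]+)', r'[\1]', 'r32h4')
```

The replacement refers to a captured group, so each match is rewritten using its own captured text.

'r[3]'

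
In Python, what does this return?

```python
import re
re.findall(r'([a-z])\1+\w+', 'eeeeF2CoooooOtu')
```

`\1` is not a pattern — it's the concrete string captured by group 1, re-applied verbatim.
Matches: at [0:15] match 'eeeeF2CoooooOtu', group 1 = 'e'.
One capturing group, so `findall` returns just the captured substring from the one match — 1 in all.

['e']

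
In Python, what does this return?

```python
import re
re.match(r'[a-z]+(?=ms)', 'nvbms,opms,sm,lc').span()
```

With `match`, the pattern is implicitly anchored at the beginning.
The match spans [0:3] → 'nvb'.

(0, 3)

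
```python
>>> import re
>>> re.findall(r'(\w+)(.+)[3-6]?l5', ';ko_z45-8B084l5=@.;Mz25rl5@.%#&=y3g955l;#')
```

[('ko_z45', '-8B084l5=@.;Mz25r')]

This matches one or more of a word character (captured); then one or more of any character (captured); then optionally a character in [3-6], then the literal 'l5'.
Scanning left to right: at [1:26] match 'ko_z45-8B084l5=@.;Mz25rl5', groups = ('ko_z45', '-8B084l5=@.;Mz25r').
With 2 capturing groups, `findall` returns a 2-tuple per match.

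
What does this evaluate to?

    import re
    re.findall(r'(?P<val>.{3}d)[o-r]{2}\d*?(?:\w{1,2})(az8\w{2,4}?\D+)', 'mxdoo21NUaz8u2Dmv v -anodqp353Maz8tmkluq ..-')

[('anod', 'az8tmkluq ..-')]

Pattern: exactly 3 of any character, then a literal 'd' (captured as 'val'); then exactly 2 of a character in [o-r], then zero or more of a digit (lazy); then 1 to 2 of a word character (non-capturing group); then the literal 'az8', then 2 to 4 of a word character (lazy), then one or more of a non-digit (captured).
Matches: at [21:44] match 'anodqp353Maz8tmkluq ..-', groups = ('anod', 'az8tmkluq ..-').
2 groups means the one result is a tuple of 2 captured strings — 1 here.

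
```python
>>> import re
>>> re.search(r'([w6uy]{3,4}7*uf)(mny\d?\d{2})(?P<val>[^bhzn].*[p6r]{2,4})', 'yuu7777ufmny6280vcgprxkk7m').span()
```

(0, 21)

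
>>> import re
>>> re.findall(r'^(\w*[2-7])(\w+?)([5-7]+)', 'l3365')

Pattern: anchored at the start of the string; then zero or more of a word character, then a character in [2-7] (captured); then one or more of a word character (lazy) (captured); then one or more of a character in [5-7] (captured).
Multiple groups make `findall` return tuples — one 3-tuple for the one match.

[('l33', '6', '5')]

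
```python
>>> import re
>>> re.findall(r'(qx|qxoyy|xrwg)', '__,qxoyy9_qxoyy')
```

['qx', 'qx']

The regex engine tests alternatives in the order written; an earlier branch that matches wins even if a later one would match more.
One capturing group, so `findall` returns just the captured substring from each match — 2 in all.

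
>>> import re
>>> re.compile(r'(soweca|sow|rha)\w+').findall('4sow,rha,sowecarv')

Alternation tries branches left to right and keeps the first one that lets the overall match succeed at that position.
Walking the string: at [9:17] match 'sowecarv', group 1 = 'soweca'.
One capturing group, so `findall` returns just the captured substring from the one match — 1 in all.

['soweca']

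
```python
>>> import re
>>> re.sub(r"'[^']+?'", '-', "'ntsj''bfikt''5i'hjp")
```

Matches: at [0:6] → "'ntsj'"; at [6:13] → "'bfikt'"; at [13:17] → "'5i'".
Every occurrence is swapped for '-'.

'---hjp'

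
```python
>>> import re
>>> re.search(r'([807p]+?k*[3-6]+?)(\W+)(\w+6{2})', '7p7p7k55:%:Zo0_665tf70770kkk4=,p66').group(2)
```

':%:'

The match spans [0:17] → '7p7p7k55:%:Zo0_66'.
Captured: group 1 = '7p7p7k55', group 2 = ':%:', group 3 = 'Zo0_66'.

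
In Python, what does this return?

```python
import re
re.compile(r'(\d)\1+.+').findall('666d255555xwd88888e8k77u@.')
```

['6']

The backreference `\1` re-matches whatever the first group consumed, character for character.
Scanning left to right: at [0:26] match '666d255555xwd88888e8k77u@.', group 1 = '6'.
One capturing group, so `findall` returns just the captured substring from the one match — 1 in all.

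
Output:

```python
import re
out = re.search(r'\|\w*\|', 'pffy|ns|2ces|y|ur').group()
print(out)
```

The match spans [4:8] → '|ns|'.

|ns|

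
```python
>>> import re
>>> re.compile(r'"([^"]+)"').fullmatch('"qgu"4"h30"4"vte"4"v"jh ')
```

None

For `fullmatch`, every character of the input must be accounted for by the pattern.
Here the pattern can't cover the whole string, so the call returns None.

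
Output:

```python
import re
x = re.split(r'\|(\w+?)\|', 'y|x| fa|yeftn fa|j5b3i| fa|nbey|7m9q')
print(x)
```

['y', 'x', ' fa|yeftn fa', 'j5b3i', ' fa', 'nbey', '7m9q']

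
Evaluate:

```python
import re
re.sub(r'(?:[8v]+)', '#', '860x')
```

'#60x'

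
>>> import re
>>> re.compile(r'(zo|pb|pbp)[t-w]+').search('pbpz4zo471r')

`re.search` tries every starting position until one works.
Here nothing in the string fits, so the call returns None.

None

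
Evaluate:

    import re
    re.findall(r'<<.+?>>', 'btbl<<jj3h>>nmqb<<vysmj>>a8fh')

`findall` yields the raw match text (2 of them) because the pattern has no groups.

['<<jj3h>>', '<<vysmj>>']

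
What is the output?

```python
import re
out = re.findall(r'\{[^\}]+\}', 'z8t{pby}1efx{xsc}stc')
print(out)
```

Matches: at [3:8] → '{pby}'; at [12:17] → '{xsc}'.
No capturing groups, so `findall` returns the 2 full match strings.

['{pby}', '{xsc}']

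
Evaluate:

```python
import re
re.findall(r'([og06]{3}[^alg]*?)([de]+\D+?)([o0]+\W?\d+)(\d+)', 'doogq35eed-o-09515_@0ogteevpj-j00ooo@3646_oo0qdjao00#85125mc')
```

[('oogq35', 'eed-', 'o-0951', '5'), ('0ogt', 'eevpj-j', '00ooo@364', '6'), ('oo0q', 'dja', 'o00#8512', '5')]

4 groups means each result is a tuple of 4 captured strings — 3 here.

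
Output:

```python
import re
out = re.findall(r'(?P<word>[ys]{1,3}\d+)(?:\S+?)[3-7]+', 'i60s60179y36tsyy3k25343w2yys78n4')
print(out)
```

The pattern matches 1 to 3 of one of [ys], then one or more of a digit (captured as 'word'); then one or more of a non-whitespace character (lazy) (non-capturing group); then one or more of a character in [3-7].
Matches: at [3:12] match 's60179y36', group 1 = 's60179'; at [13:23] match 'syy3k25343', group 1 = 'syy3'; at [25:32] match 'yys78n4', group 1 = 'yys78'.
`findall` collects group 1 from each match (3 total).

['s60179', 'syy3', 'yys78']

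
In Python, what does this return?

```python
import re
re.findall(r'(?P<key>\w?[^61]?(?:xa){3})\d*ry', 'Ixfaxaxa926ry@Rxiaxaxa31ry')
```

Because there's exactly one group, `findall` drops the full match and keeps group 1 from each hit.
Nothing in the string satisfies the pattern, so the list is empty.

[]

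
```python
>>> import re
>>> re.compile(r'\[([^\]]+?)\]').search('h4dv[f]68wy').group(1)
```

`search` walks the string left to right and returns the first match it finds.
The match spans [4:7] → '[f]'.
Captured: group 1 = 'f'.

'f'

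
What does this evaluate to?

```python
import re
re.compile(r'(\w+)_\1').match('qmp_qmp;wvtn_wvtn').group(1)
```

A backreference is literal: `\1` must see the identical characters the first group matched.
With `match`, the pattern is implicitly anchored at the beginning.
The match spans [0:7] → 'qmp_qmp'.
Captured: group 1 = 'qmp'.

'qmp'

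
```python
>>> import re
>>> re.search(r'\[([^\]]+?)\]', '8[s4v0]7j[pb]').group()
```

`re.search` tries every starting position until one works.
The match spans [1:7] → '[s4v0]'.
Captured: group 1 = 's4v0'.

'[s4v0]'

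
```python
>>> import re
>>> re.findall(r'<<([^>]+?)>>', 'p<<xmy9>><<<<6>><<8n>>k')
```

Walking the string: at [1:9] match '<<xmy9>>', group 1 = 'xmy9'; at [9:16] match '<<<<6>>', group 1 = '<<6'; at [16:22] match '<<8n>>', group 1 = '8n'.
One capturing group, so `findall` returns just the captured substring from each match — 3 in all.

['xmy9', '<<6', '8n']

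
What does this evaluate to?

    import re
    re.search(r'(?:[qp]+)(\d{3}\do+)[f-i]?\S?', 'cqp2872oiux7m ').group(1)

Pattern: one or more of one of [qp] (non-capturing group); then exactly 3 of a digit, then a digit, then one or more of a literal 'o' (captured); then optionally a character in [f-i], then optionally a non-whitespace character.
`re.search` tries every starting position until one works.
The match spans [1:10] → 'qp2872oiu'.
Captured: group 1 = '2872o'.

'2872o'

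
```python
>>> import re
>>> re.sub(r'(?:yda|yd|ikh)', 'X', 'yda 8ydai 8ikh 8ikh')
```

'X 8Xi 8X 8X'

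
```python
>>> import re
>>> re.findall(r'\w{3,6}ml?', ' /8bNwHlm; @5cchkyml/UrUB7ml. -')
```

['8bNwHlm', '5cchkyml', 'UrUB7ml']

With no groups in the pattern, `findall` gives back each whole match — 3 here.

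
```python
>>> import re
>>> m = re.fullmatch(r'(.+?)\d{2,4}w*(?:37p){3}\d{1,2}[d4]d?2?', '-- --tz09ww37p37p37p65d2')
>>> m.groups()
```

The pattern matches one or more of any character (lazy) (captured); then 2 to 4 of a digit; then zero or more of a literal 'w', then the literal '37p' repeated 3 times, then 1 to 2 of a digit; then one of [d4], then optionally a literal 'd', then optionally the literal '2'.
`re.fullmatch` requires the pattern to consume the entire string.
The match spans [0:24] → '-- --tz09ww37p37p37p65d2'.
Captured: group 1 = '-- --tz'.

('-- --tz',)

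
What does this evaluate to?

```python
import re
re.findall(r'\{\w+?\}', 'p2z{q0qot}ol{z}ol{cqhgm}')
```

['{q0qot}', '{z}', '{cqhgm}']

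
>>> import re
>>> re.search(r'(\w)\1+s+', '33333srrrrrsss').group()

'33333s'

`\1` has to match the exact text group 1 already captured.
Unlike `match`, `search` isn't anchored — it looks for the pattern anywhere in the string.
The match spans [0:6] → '33333s'.
Captured: group 1 = '3'.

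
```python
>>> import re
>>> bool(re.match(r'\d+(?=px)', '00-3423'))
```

False

The lookaround is zero-width — it requires the adjacent text to match without consuming it, so the asserted text isn't part of the match.
With `match`, the pattern is implicitly anchored at the beginning.
Here the string doesn't start with a match, so the call returns None, and `bool(None)` is False.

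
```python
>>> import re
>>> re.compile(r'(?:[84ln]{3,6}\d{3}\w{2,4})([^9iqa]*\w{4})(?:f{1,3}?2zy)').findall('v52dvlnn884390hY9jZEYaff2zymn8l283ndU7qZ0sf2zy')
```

Pattern: 3 to 6 of one of [84ln], then exactly 3 of a digit, then 2 to 4 of a word character (non-capturing group); then zero or more of any character except [9iqa], then exactly 4 of a word character (captured); then 1 to 3 of a literal 'f' (lazy), then the literal '2zy' (non-capturing group).
Scanning left to right: at [5:27] match 'lnn884390hY9jZEYaff2zy', group 1 = 'ZEYaf'; at [28:46] match 'n8l283ndU7qZ0sf2zy', group 1 = 'qZ0s'.
Because there's exactly one group, `findall` drops the full match and keeps group 1 from each hit.

['ZEYaf', 'qZ0s']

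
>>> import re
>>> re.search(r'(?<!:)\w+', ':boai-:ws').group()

The negative lookaround is zero-width — it rules out positions where the adjacent text would match, without consuming anything.
`re.search` scans for the first position where the pattern succeeds.
The match spans [2:5] → 'oai'.

'oai'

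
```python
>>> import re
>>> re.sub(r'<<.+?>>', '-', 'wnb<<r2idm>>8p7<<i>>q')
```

Because the quantifier is non-greedy, it stops expanding at the earliest point where the rest of the pattern can succeed.
Matches: at [3:12] → '<<r2idm>>'; at [15:20] → '<<i>>'.
Every occurrence is swapped for '-'.

'wnb-8p7-q'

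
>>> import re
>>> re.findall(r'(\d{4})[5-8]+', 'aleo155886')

['1558']

Pattern: exactly 4 of a digit (captured); then one or more of a character in [5-8].
Walking the string: at [4:10] match '155886', group 1 = '1558'.
`findall` collects group 1 from the one match (1 total).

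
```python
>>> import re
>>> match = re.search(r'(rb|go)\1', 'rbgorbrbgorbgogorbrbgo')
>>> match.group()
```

'rbrb'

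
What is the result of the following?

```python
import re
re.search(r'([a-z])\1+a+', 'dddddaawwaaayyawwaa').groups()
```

('d',)

The match spans [0:7] → 'dddddaa'.
Captured: group 1 = 'd'.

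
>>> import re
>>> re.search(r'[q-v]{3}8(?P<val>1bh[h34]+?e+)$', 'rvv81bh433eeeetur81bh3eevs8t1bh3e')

Pattern: exactly 3 of a character in [q-v], then a literal '8'; then the literal '1bh', then one or more of one of [h34] (lazy), then one or more of a literal 'e' (captured as 'val'); then anchored at the end.
Here no position works, so the call returns None.

None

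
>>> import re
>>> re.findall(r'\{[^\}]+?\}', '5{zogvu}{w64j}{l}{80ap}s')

Matches: at [1:8] → '{zogvu}'; at [8:14] → '{w64j}'; at [14:17] → '{l}'; at [17:23] → '{80ap}'.
No capturing groups, so `findall` returns the 4 full match strings.

['{zogvu}', '{w64j}', '{l}', '{80ap}']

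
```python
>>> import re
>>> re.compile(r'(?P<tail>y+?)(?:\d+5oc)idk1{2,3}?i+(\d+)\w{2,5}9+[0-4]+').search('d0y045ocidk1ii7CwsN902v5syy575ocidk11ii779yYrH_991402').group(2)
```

'779'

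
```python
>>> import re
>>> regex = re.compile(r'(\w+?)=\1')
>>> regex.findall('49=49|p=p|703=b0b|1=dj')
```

['49', 'p']

The backreference `\1` re-matches whatever the first group consumed, character for character.
Matches: at [0:5] match '49=49', group 1 = '49'; at [6:9] match 'p=p', group 1 = 'p'.
One capturing group, so `findall` returns just the captured substring from each match — 2 in all.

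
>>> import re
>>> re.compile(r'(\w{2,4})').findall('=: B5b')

['B5b']

Pattern: 2 to 4 of a word character (captured).
One capturing group, so `findall` returns just the captured substring from the one match — 1 in all.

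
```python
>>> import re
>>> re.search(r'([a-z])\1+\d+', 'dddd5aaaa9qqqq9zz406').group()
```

'dddd5'

After group 1 captures some text, `\1` only succeeds where that same text appears again.
`search` walks the string left to right and returns the first match it finds.
The match spans [0:5] → 'dddd5'.
Captured: group 1 = 'd'.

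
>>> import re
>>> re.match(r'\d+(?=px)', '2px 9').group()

'2'

The `(?=…)`/`(?<=…)` assertion just peeks at neighbouring text; it doesn't advance the match position.
With `match`, the pattern is implicitly anchored at the beginning.
The match spans [0:1] → '2'.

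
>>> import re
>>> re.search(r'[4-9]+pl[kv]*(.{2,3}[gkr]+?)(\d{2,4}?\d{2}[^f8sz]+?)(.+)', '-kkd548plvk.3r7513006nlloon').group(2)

'75130'

Pattern: one or more of a character in [4-9], then the literal 'pl', then zero or more of one of [kv]; then 2 to 3 of any character, then one or more of one of [gkr] (lazy) (captured); then 2 to 4 of a digit (lazy), then exactly 2 of a digit, then one or more of any character except [f8sz] (lazy) (captured); then one or more of any character (captured).
Because the quantifier is non-greedy, it stops expanding at the earliest point where the rest of the pattern can succeed.
`search` walks the string left to right and returns the first match it finds.
The match spans [4:27] → '548plvk.3r7513006nlloon'.
Captured: group 1 = '.3r', group 2 = '75130', group 3 = '06nlloon'.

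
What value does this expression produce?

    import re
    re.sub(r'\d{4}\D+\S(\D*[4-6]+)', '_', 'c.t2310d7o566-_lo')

'c.t_-_lo'

This matches exactly 4 of a digit, then one or more of a non-digit, then a non-whitespace character; then zero or more of a non-digit, then one or more of a character in [4-6] (captured).
Matches: at [3:13] → '2310d7o566'.
`sub` substitutes '_' at each match site.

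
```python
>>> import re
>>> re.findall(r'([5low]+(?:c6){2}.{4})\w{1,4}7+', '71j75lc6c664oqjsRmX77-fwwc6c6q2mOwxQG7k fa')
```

Pattern: one or more of one of [5low], then the literal 'c6' repeated 2 times, then exactly 4 of any character (captured); then 1 to 4 of a word character, then one or more of the literal '7'.
Walking the string: at [23:38] match 'wwc6c6q2mOwxQG7', group 1 = 'wwc6c6q2mO'.
Because there's exactly one group, `findall` drops the full match and keeps group 1 from the one hit.

['wwc6c6q2mO']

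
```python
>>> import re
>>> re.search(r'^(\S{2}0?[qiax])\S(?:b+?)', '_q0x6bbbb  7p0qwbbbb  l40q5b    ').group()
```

The pattern matches anchored at the start of the string; then exactly 2 of a non-whitespace character, then optionally the literal '0', then one of [qiax] (captured); then a non-whitespace character; then one or more of a literal 'b' (lazy) (non-capturing group).
A `+?`/`*?`/`{m,n}?` starts at its minimum and grows only as far as needed for what follows to match.
`search` walks the string left to right and returns the first match it finds.
The match spans [0:6] → '_q0x6b'.
Captured: group 1 = '_q0x'.

'_q0x6b'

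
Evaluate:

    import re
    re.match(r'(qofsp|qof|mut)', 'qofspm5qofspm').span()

`|` is ordered: at each position the engine commits to the first alternative that works.
`match` is anchored at position 0; if the pattern doesn't fit there, it returns None.
The match spans [0:5] → 'qofsp'.
Captured: group 1 = 'qofsp'.

(0, 5)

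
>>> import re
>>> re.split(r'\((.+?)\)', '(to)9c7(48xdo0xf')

['', 'to', '9c7(48xdo0xf']

Matches to split on: at [0:4] → '(to)'.
With a capturing group present, the delimiter's captured portion is kept in the result list.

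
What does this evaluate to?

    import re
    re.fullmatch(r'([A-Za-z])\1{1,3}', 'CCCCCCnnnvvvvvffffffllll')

A backreference is literal: `\1` must see the identical characters the first group matched.
`re.fullmatch` requires the pattern to consume the entire string.
Here there's no way to consume every character, so the call returns None.

None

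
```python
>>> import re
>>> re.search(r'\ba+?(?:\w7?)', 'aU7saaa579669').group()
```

'aU7'

This matches a word boundary (`\b`, zero-width); then one or more of a literal 'a' (lazy); then a word character, then optionally a literal '7' (non-capturing group).
`re.search` scans for the first position where the pattern succeeds.
The match spans [0:3] → 'aU7'.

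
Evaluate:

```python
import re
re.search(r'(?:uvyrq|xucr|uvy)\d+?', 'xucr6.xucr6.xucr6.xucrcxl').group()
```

'xucr6'

Unlike `match`, `search` isn't anchored — it looks for the pattern anywhere in the string.
The match spans [0:5] → 'xucr6'.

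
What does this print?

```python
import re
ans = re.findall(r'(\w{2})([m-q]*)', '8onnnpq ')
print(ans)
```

Pattern: exactly 2 of a word character (captured); then zero or more of a character in [m-q] (captured).
Walking the string: at [0:7] match '8onnnpq', groups = ('8o', 'nnnpq').
Multiple groups make `findall` return tuples — one 2-tuple for the one match.

[('8o', 'nnnpq')]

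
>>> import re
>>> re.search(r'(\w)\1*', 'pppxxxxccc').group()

A backreference is literal: `\1` must see the identical characters the first group matched.
`re.search` scans for the first position where the pattern succeeds.
The match spans [0:3] → 'ppp'.
Captured: group 1 = 'p'.

'ppp'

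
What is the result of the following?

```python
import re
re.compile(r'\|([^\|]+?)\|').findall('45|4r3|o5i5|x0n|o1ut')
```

['4r3', 'x0n']

Matches: at [2:7] match '|4r3|', group 1 = '4r3'; at [11:16] match '|x0n|', group 1 = 'x0n'.
`findall` collects group 1 from each match (2 total).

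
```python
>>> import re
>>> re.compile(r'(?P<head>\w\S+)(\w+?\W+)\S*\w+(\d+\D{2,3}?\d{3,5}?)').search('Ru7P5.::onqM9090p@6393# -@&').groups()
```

The match spans [0:21] → 'Ru7P5.::onqM9090p@639'.
Captured: group 1 = 'Ru7P', group 2 = '5.::', group 3 = '0p@639'.

('Ru7P', '5.::', '0p@639')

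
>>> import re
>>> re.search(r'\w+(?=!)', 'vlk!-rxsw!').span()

Because the assertion is zero-width, the text it checks is not consumed and won't appear in the result.
Unlike `match`, `search` isn't anchored — it looks for the pattern anywhere in the string.
The match spans [0:3] → 'vlk'.

(0, 3)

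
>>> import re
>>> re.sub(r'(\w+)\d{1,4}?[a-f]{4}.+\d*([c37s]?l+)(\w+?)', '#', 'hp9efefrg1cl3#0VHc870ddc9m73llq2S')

'#2S'

This matches one or more of a word character (captured); then 1 to 4 of a digit (lazy), then exactly 4 of a character in [a-f], then one or more of any character; then zero or more of a digit; then optionally one of [c37s], then one or more of the literal 'l' (captured); then one or more of a word character (lazy) (captured).
Lazy quantifiers expand one character at a time until the remainder of the pattern can match.
Matches: at [0:31] → 'hp9efefrg1cl3#0VHc870ddc9m73llq'.
`sub` substitutes '#' at each match site.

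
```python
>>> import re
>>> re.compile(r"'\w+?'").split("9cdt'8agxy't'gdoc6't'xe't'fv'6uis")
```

['9cdt', 't', 't', 't', '6uis']

Matches to split on: at [4:11] → "'8agxy'"; at [12:19] → "'gdoc6'"; at [20:24] → "'xe'"; at [25:29] → "'fv'".
Each match becomes a cut point; 5 segments remain.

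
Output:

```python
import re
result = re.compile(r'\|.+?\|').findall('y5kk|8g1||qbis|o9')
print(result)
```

With the lazy modifier that quantifier settles for the fewest repetitions that let the rest of the pattern succeed (the atoms after it are unaffected and can still be greedy).
Walking the string: at [4:9] → '|8g1|'; at [9:15] → '|qbis|'.
`findall` yields the raw match text (2 of them) because the pattern has no groups.

['|8g1|', '|qbis|']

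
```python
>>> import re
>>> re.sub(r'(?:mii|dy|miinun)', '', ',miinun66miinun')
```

The regex engine tests alternatives in the order written; an earlier branch that matches wins even if a later one would match more.
Matches: at [1:4] → 'mii'; at [9:12] → 'mii'.
Each match is replaced by ''.

',nun66nun'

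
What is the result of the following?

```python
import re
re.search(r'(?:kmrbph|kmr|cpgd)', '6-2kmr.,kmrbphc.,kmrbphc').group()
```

'kmr'

The match spans [3:6] → 'kmr'.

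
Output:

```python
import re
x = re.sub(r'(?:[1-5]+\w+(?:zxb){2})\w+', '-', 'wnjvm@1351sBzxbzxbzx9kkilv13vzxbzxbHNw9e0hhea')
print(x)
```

Pattern: one or more of a character in [1-5], then one or more of a word character, then the literal 'zxb' repeated 2 times (non-capturing group); then one or more of a word character.
Each match is replaced by '-'.

wnjvm@-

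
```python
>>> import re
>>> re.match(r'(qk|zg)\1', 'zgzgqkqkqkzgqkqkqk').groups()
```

('zg',)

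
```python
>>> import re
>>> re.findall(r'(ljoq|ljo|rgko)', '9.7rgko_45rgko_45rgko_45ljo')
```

With a single group, `findall` returns only what that group captured — 4 items.

['rgko', 'rgko', 'rgko', 'ljo']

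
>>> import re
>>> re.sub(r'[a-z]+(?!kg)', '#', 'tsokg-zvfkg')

'#-#'

`(?!…)`/`(?<!…)` only lets a position through if the neighbouring text does NOT match; no characters are consumed.
Each match is replaced by '#'.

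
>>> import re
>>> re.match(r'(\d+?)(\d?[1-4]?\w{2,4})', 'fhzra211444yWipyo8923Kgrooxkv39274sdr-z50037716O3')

Pattern: one or more of a digit (lazy) (captured); then optionally a digit, then optionally a character in [1-4], then 2 to 4 of a word character (captured).
With `match`, the pattern is implicitly anchored at the beginning.
Here the pattern fails at index 0, so the call returns None.

None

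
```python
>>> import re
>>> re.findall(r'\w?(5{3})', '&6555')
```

This matches optionally a word character; then exactly 3 of a literal '5' (captured).
Walking the string: at [1:5] match '6555', group 1 = '555'.
`findall` collects group 1 from the one match (1 total).

['555']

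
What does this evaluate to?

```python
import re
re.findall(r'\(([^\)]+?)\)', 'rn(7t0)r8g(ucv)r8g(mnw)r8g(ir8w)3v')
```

`findall` collects group 1 from each match (4 total).

['7t0', 'ucv', 'mnw', 'ir8w']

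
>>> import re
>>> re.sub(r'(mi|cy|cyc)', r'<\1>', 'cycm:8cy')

'<cy>cm:8<cy>'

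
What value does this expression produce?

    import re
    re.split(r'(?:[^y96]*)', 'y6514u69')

Pattern: zero or more of any character except [y96] (non-capturing group).
Matches to split on: at [0:0] → ''; at [1:1] → ''; at [2:6] → '514u'; at [6:6] → ''; at [7:7] → ''; ….
`split` removes every match and returns the 7 fragments in between.

['', 'y', '6', '', '6', '9', '']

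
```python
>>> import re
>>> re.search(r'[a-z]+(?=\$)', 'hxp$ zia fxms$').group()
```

'hxp'

The `(?=…)`/`(?<=…)` assertion just peeks at neighbouring text; it doesn't advance the match position.
Unlike `match`, `search` isn't anchored — it looks for the pattern anywhere in the string.
The match spans [0:3] → 'hxp'.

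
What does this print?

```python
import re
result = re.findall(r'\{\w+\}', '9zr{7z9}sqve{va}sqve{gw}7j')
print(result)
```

['{7z9}', '{va}', '{gw}']

Matches: at [3:8] → '{7z9}'; at [12:16] → '{va}'; at [20:24] → '{gw}'.
No capturing groups, so `findall` returns the 3 full match strings.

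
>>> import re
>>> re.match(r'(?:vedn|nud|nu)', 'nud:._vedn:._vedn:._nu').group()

`re.match` won't scan ahead — the pattern has to work from the very first character.
The match spans [0:3] → 'nud'.

'nud'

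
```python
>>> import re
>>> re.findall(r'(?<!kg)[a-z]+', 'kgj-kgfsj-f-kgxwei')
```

Because the assertion is negative and zero-width, positions next to the forbidden text are skipped.
Walking the string: at [0:3] → 'kgj'; at [4:9] → 'kgfsj'; at [10:11] → 'f'; at [12:18] → 'kgxwei'.
`findall` yields the raw match text (4 of them) because the pattern has no groups.

['kgj', 'kgfsj', 'f', 'kgxwei']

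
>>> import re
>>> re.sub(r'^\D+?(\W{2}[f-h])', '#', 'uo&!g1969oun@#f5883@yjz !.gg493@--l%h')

'#1969oun@#f5883@yjz !.gg493@--l%h'

This matches anchored at the start of the string; then one or more of a non-digit (lazy); then exactly 2 of a non-word character, then a character in [f-h] (captured).
Matches: at [0:5] → 'uo&!g'.
Each match is replaced by '#'.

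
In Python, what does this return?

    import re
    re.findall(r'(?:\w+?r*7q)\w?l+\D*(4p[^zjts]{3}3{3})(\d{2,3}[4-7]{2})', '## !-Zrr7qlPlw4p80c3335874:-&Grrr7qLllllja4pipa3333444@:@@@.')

This matches one or more of a word character (lazy), then zero or more of a literal 'r', then the literal '7q' (non-capturing group); then optionally a word character, then one or more of a literal 'l', then zero or more of a non-digit; then the literal '4p', then exactly 3 of any character except [zjts], then exactly 3 of the literal '3' (captured); then 2 to 3 of a digit, then exactly 2 of a character in [4-7] (captured).
Matches: at [5:26] match 'Zrr7qlPlw4p80c3335874', groups = ('4p80c333', '5874'); at [29:54] match 'Grrr7qLllllja4pipa3333444', groups = ('4pipa333', '3444').
With 2 capturing groups, `findall` returns a 2-tuple per match.

[('4p80c333', '5874'), ('4pipa333', '3444')]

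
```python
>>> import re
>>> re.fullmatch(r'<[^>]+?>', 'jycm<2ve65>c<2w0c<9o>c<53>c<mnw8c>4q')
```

`re.fullmatch` requires the pattern to consume the entire string.
Here the pattern can't cover the whole string, so the call returns None.

None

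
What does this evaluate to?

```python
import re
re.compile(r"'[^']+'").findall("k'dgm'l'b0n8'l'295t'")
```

["'dgm'", "'b0n8'", "'295t'"]

Matches: at [1:6] → "'dgm'"; at [7:13] → "'b0n8'"; at [14:20] → "'295t'".
`findall` yields the raw match text (3 of them) because the pattern has no groups.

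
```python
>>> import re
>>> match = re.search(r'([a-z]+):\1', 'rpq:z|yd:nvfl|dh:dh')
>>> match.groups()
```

('dh',)

A backreference is literal: `\1` must see the identical characters the first group matched.
Unlike `match`, `search` isn't anchored — it looks for the pattern anywhere in the string.
The match spans [14:19] → 'dh:dh'.
Captured: group 1 = 'dh'.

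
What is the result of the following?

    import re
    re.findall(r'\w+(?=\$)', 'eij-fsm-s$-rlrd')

['s']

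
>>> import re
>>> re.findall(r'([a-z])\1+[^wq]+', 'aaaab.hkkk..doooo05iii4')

['a']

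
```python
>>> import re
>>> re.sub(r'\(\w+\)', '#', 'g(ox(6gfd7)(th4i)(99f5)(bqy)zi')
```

'g(ox####zi'

Matches: at [4:11] → '(6gfd7)'; at [11:17] → '(th4i)'; at [17:23] → '(99f5)'; at [23:28] → '(bqy)'.
`sub` substitutes '#' at each match site.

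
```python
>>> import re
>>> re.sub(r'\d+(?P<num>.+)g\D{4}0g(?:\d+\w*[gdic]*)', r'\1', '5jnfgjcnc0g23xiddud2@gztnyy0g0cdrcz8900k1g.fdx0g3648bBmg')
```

The pattern matches one or more of a digit; then one or more of any character (captured as 'num'); then the literal 'g', then exactly 4 of a non-digit, then the literal '0g'; then one or more of a digit, then zero or more of a word character, then zero or more of one of [gdic] (non-capturing group).
Matches: at [0:56] → '5jnfgjcnc0g23xiddud2@gztnyy0g0cdrcz8900k1g.fdx0g3648bBmg'.
The replacement refers to a captured group, so each match is rewritten using its own captured text.

'jnfgjcnc0g23xiddud2@gztnyy0g0cdrcz8900k1'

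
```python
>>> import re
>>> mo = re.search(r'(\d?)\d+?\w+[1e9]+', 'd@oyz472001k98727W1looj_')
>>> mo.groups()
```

This matches optionally a digit (captured); then one or more of a digit (lazy), then one or more of a word character; then one or more of one of [1e9].
`search` walks the string left to right and returns the first match it finds.
The match spans [5:19] → '472001k98727W1'.
Captured: group 1 = '4'.

('4',)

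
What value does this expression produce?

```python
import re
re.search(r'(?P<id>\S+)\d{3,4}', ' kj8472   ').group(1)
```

'kj8'

The pattern matches one or more of a non-whitespace character (captured as 'id'); then 3 to 4 of a digit.
`search` walks the string left to right and returns the first match it finds.
The match spans [1:7] → 'kj8472'.
Captured: group 1 = 'kj8'.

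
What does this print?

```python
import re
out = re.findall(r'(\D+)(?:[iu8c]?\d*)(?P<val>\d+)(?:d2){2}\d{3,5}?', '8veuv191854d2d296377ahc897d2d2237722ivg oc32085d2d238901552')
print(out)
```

The pattern matches one or more of a non-digit (captured); then optionally one of [iu8c], then zero or more of a digit (non-capturing group); then one or more of a digit (captured as 'val'); then the literal 'd2' repeated 2 times, then 3 to 5 of a digit (lazy).
Walking the string: at [1:18] match 'veuv191854d2d2963', groups = ('veuv', '4'); at [20:33] match 'ahc897d2d2237', groups = ('ahc', '7'); at [36:54] match 'ivg oc32085d2d2389', groups = ('ivg oc', '5').
2 groups means each result is a tuple of 2 captured strings — 3 here.

[('veuv', '4'), ('ahc', '7'), ('ivg oc', '5')]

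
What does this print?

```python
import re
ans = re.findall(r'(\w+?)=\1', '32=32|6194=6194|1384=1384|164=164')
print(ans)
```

`\1` is not a pattern — it's the concrete string captured by group 1, re-applied verbatim.
Scanning left to right: at [0:5] match '32=32', group 1 = '32'; at [6:15] match '6194=6194', group 1 = '6194'; at [16:25] match '1384=1384', group 1 = '1384'; at [26:33] match '164=164', group 1 = '164'.
One capturing group, so `findall` returns just the captured substring from each match — 4 in all.

['32', '6194', '1384', '164']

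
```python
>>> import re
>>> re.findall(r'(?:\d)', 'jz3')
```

Pattern: a digit (non-capturing group).
With no groups in the pattern, `findall` gives back each whole match — 1 here.

['3']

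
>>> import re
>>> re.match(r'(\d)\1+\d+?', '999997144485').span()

(0, 6)

`\1` has to match the exact text group 1 already captured.
`re.match` only tries the pattern at the start of the string.
The match spans [0:6] → '999997'.
Captured: group 1 = '9'.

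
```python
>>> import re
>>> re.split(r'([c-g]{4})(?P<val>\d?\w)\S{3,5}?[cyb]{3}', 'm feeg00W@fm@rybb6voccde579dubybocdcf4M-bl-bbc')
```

['m feeg00W@fm@rybb6vo', 'ccde', '57', 'o', 'cdcf', '4M', '']

Pattern: exactly 4 of a character in [c-g] (captured); then optionally a digit, then a word character (captured as 'val'); then 3 to 5 of a non-whitespace character (lazy), then exactly 3 of one of [cyb].
Matches to split on: at [20:32] → 'ccde579dubyb'; at [33:46] → 'cdcf4M-bl-bbc'.
Because the pattern has a capturing group, `split` also inserts each captured text between the pieces.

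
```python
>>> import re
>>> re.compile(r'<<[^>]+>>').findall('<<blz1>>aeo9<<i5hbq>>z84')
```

With no groups in the pattern, `findall` gives back each whole match — 2 here.

['<<blz1>>', '<<i5hbq>>']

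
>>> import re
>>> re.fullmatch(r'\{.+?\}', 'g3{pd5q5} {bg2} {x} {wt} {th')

None

`re.fullmatch` requires the pattern to consume the entire string.
Here the string isn't matched end-to-end, so the call returns None.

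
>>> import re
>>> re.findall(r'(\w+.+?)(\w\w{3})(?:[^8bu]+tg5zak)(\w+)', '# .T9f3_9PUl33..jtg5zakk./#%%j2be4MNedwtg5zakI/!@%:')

[('T9f3_9PUl33..jtg5zakk./#%%', 'j2be', 'I')]

The pattern matches one or more of a word character, then one or more of any character (lazy) (captured); then a word character, then exactly 3 of a word character (captured); then one or more of any character except [8bu], then the literal 'tg5', then the literal 'zak' (non-capturing group); then one or more of a word character (captured).
With the lazy modifier that quantifier settles for the fewest repetitions that let the rest of the pattern succeed (the atoms after it are unaffected and can still be greedy).
Matches: at [3:46] match 'T9f3_9PUl33..jtg5zakk./#%%j2be4MNedwtg5zakI', groups = ('T9f3_9PUl33..jtg5zakk./#%%', 'j2be', 'I').
3 groups means the one result is a tuple of 3 captured strings — 1 here.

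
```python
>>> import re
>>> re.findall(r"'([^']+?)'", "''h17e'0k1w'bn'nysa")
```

['h17e', 'bn']

Scanning left to right: at [1:7] match "'h17e'", group 1 = 'h17e'; at [11:15] match "'bn'", group 1 = 'bn'.
With a single group, `findall` returns only what that group captured — 2 items.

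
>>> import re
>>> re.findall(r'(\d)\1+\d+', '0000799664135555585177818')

['0']

The backreference `\1` re-matches whatever the first group consumed, character for character.
With a single group, `findall` returns only what that group captured — 1 item.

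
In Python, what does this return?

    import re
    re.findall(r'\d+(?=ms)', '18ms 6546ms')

Lookahead/lookbehind check context without consuming it, so the matched span excludes the asserted characters.
Matches: at [0:2] → '18'; at [5:9] → '6546'.
No capturing groups, so `findall` returns the 2 full match strings.

['18', '6546']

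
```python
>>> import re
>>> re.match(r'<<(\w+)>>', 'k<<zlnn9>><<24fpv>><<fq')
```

`re.match` only tries the pattern at the start of the string.
Here position 0 doesn't satisfy it, so the call returns None.

None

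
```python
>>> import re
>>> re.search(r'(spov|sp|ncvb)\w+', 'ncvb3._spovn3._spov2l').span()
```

The match spans [0:5] → 'ncvb3'.

(0, 5)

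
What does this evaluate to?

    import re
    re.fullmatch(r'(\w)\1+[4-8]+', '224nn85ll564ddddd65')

None

`\1` has to match the exact text group 1 already captured.
`re.fullmatch` requires the pattern to consume the entire string.
Here the pattern can't cover the whole string, so the call returns None.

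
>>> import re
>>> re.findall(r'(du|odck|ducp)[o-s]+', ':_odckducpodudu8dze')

['ducp']

Matches: at [6:11] match 'ducpo', group 1 = 'ducp'.
`findall` collects group 1 from the one match (1 total).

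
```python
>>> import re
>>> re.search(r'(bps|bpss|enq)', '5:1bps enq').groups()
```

('bps',)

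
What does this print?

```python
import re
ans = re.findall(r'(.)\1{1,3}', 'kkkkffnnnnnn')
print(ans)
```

['k', 'f', 'n', 'n']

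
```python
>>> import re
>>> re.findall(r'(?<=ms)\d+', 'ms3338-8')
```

['3338']

The lookaround is zero-width — it requires the adjacent text to match without consuming it, so the asserted text isn't part of the match.
No capturing groups, so `findall` returns the 1 full match string.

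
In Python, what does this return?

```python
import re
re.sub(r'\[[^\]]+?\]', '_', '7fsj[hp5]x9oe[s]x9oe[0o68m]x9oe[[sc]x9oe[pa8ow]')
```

'7fsj_x9oe_x9oe_x9oe_x9oe_'

Matches: at [4:9] → '[hp5]'; at [13:16] → '[s]'; at [20:27] → '[0o68m]'; at [31:36] → '[[sc]'; at [40:47] → '[pa8ow]'.
Every occurrence is swapped for '_'.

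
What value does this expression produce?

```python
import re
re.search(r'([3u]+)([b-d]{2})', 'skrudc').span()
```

The match spans [3:6] → 'udc'.

(3, 6)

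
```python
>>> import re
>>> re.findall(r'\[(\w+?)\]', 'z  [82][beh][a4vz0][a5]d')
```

['82', 'beh', 'a4vz0', 'a5']

Matches: at [3:7] match '[82]', group 1 = '82'; at [7:12] match '[beh]', group 1 = 'beh'; at [12:19] match '[a4vz0]', group 1 = 'a4vz0'; at [19:23] match '[a5]', group 1 = 'a5'.
One capturing group, so `findall` returns just the captured substring from each match — 4 in all.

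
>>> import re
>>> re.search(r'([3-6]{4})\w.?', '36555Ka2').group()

This matches exactly 4 of a character in [3-6] (captured); then a word character, then optionally any character.
`re.search` scans for the first position where the pattern succeeds.
The match spans [0:6] → '36555K'.
Captured: group 1 = '3655'.

'36555K'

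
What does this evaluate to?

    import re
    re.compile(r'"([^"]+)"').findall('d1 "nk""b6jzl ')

['nk']

Scanning left to right: at [3:7] match '"nk"', group 1 = 'nk'.
With a single group, `findall` returns only what that group captured — 1 item.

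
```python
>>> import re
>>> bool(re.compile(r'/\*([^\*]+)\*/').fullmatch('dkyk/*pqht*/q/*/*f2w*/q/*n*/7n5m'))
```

False

`re.fullmatch` requires the pattern to consume the entire string.
Here there's no way to consume every character, so the call returns None, and `bool(None)` is False.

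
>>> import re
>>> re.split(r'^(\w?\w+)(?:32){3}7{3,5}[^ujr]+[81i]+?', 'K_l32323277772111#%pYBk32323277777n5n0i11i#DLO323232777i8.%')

The pattern matches anchored at the start of the string; then optionally a word character, then one or more of a word character (captured); then the literal '32' repeated 3 times, then 3 to 5 of a literal '7', then one or more of any character except [ujr]; then one or more of one of [81i] (lazy).
`re.split` interleaves the captured-group text with the surrounding fragments.

['', 'K_l', '.%']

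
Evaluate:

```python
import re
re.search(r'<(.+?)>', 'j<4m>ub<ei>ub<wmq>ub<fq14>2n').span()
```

Lazy quantifiers expand one character at a time until the remainder of the pattern can match.
Unlike `match`, `search` isn't anchored — it looks for the pattern anywhere in the string.
The match spans [1:5] → '<4m>'.
Captured: group 1 = '4m'.

(1, 5)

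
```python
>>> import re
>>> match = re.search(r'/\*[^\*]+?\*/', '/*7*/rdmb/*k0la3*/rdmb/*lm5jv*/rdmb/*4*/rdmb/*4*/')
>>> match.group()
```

`search` walks the string left to right and returns the first match it finds.
The match spans [0:5] → '/*7*/'.

'/*7*/'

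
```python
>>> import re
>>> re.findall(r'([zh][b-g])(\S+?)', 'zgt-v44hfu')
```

[('zg', 't'), ('hf', 'u')]

With the lazy modifier that quantifier settles for the fewest repetitions that let the rest of the pattern succeed (the atoms after it are unaffected and can still be greedy).
2 groups means each result is a tuple of 2 captured strings — 2 here.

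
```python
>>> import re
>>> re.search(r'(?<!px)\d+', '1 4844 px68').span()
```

(0, 1)

The negative lookahead/lookbehind blocks any match where the forbidden context is present.
The match spans [0:1] → '1'.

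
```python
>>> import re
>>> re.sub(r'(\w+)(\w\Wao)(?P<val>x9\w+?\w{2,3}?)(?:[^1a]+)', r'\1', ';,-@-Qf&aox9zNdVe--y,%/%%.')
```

';,-@-Q'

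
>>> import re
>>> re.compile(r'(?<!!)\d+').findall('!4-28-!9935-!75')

A negative assertion filters positions out without eating any characters.
No capturing groups, so `findall` returns the 3 full match strings.

['28', '935', '5']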